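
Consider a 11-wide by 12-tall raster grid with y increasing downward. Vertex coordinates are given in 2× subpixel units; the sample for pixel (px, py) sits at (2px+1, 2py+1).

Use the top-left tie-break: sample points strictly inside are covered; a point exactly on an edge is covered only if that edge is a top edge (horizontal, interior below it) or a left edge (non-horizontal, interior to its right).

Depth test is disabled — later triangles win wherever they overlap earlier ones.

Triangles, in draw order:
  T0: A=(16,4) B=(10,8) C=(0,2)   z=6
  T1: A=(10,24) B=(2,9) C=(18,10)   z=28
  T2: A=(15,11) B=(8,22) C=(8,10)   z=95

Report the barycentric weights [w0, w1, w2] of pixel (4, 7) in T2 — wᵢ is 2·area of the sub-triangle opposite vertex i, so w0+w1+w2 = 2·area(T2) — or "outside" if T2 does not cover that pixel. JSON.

T0:
  2·area = 76
  edge (16, 4)→(10, 8): d=(-6,4) right/bottom  bias=-1
  edge (10, 8)→(0, 2): d=(-10,-6) top-left  bias=+0
  edge (0, 2)→(16, 4): d=(16,2) right/bottom  bias=-1
    (1,1)@(3, 3): e=[58,8,10] → #
    (2,1)@(5, 3): e=[50,20,6] → #
    (3,1)@(7, 3): e=[42,32,2] → #
    (4,1)@(9, 3): e=[34,44,-2] → ·
    (1,2)@(3, 5): e=[46,-12,42] → ·
    (2,2)@(5, 5): e=[38,0,38] → #  [on edge]
    (4,2)@(9, 5): e=[22,24,30] → #
    (5,2)@(11, 5): e=[14,36,26] → #
    (6,2)@(13, 5): e=[6,48,22] → #
    (7,2)@(15, 5): e=[-2,60,18] → ·
    (2,3)@(5, 7): e=[26,-20,70] → ·
    (3,3)@(7, 7): e=[18,-8,66] → ·
    (7,5)@(15, 11): e=[-38,0,114] → ·  [on edge]
  covered (10 px):
    · · · · · · · · · · ·
    · # # # · · · · · · ·
    · · # # # # # · · · ·
    · · · · # # · · · · ·
    · · · · · · · · · · ·
    · · · · · · · · · · ·
    · · · · · · · · · · ·
    · · · · · · · · · · ·
    · · · · · · · · · · ·
    · · · · · · · · · · ·
    · · · · · · · · · · ·
    · · · · · · · · · · ·
T1:
  2·area = 232
  edge (10, 24)→(2, 9): d=(-8,-15) top-left  bias=+0
  edge (2, 9)→(18, 10): d=(16,1) right/bottom  bias=-1
  edge (18, 10)→(10, 24): d=(-8,14) right/bottom  bias=-1
    (2,5)@(5, 11): e=[29,29,174] → #
    (3,5)@(7, 11): e=[59,27,146] → #
    (4,5)@(9, 11): e=[89,25,118] → #
    (5,5)@(11, 11): e=[119,23,90] → #
    (6,5)@(13, 11): e=[149,21,62] → #
    (7,5)@(15, 11): e=[179,19,34] → #
    (8,5)@(17, 11): e=[209,17,6] → #
    (9,5)@(19, 11): e=[239,15,-22] → ·
    (2,6)@(5, 13): e=[13,61,158] → #
    (8,6)@(17, 13): e=[193,49,-10] → ·
    (2,7)@(5, 15): e=[-3,93,142] → ·
    (3,7)@(7, 15): e=[27,91,114] → #
  covered (26 px):
    · · · · · · · · · · ·
    · · · · · · · · · · ·
    · · · · · · · · · · ·
    · · · · · · · · · · ·
    · · · · · · · · · · ·
    · · # # # # # # # · ·
    · · # # # # # # · · ·
    · · · # # # # # · · ·
    · · · # # # # · · · ·
    · · · · # # · · · · ·
    · · · · # # · · · · ·
    · · · · · · · · · · ·
T2:
  2·area = 84
  edge (15, 11)→(8, 22): d=(-7,11) right/bottom  bias=-1
  edge (8, 22)→(8, 10): d=(0,-12) top-left  bias=+0
  edge (8, 10)→(15, 11): d=(7,1) right/bottom  bias=-1
    (0,4)@(1, 9): e=[168,-84,0] → ·  [on edge]
    (4,5)@(9, 11): e=[66,12,6] → #
    (5,5)@(11, 11): e=[44,36,4] → #
    (6,5)@(13, 11): e=[22,60,2] → #
    (7,5)@(15, 11): e=[0,84,0] → ·  [on edge]
    (4,6)@(9, 13): e=[52,12,20] → #
    (7,6)@(15, 13): e=[-14,84,14] → ·
    (4,7)@(9, 15): e=[38,12,34] → #
    (6,7)@(13, 15): e=[-6,60,30] → ·
    (4,8)@(9, 17): e=[24,12,48] → #
    (6,8)@(13, 17): e=[-20,60,44] → ·
    (4,9)@(9, 19): e=[10,12,62] → #
  covered (11 px):
    · · · · · · · · · · ·
    · · · · · · · · · · ·
    · · · · · · · · · · ·
    · · · · · · · · · · ·
    · · · · · · · · · · ·
    · · · · # # # · · · ·
    · · · · # # # · · · ·
    · · · · # # · · · · ·
    · · · · # # · · · · ·
    · · · · # · · · · · ·
    · · · · · · · · · · ·
    · · · · · · · · · · ·

Final: [12,34,38]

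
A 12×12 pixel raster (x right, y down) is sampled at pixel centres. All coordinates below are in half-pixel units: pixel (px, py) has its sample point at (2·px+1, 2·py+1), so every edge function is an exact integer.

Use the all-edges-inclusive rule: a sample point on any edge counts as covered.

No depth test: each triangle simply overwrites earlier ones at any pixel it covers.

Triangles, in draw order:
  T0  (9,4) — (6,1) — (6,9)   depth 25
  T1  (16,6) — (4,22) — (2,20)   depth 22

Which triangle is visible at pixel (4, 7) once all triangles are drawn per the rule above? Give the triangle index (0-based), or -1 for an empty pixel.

T0:
  2·area = 24  (B↔C swapped to make it positive)
  edge (9, 4)→(6, 9): d=(-3,5) inclusive
  edge (6, 9)→(6, 1): d=(0,-8) inclusive
  edge (6, 1)→(9, 4): d=(3,3) inclusive
    (3,1)@(7, 3): e=[13,8,3] → #
    (4,1)@(9, 3): e=[3,24,-3] → ·
    (3,2)@(7, 5): e=[7,8,9] → #
    (4,2)@(9, 5): e=[-3,24,3] → ·
    (3,3)@(7, 7): e=[1,8,15] → #
    (4,3)@(9, 7): e=[-9,24,9] → ·
    (3,4)@(7, 9): e=[-5,8,21] → ·
  covered (3 px):
    · · · · · · · · · · · ·
    · · · # · · · · · · · ·
    · · · # · · · · · · · ·
    · · · # · · · · · · · ·
    · · · · · · · · · · · ·
    · · · · · · · · · · · ·
    · · · · · · · · · · · ·
    · · · · · · · · · · · ·
    · · · · · · · · · · · ·
    · · · · · · · · · · · ·
    · · · · · · · · · · · ·
    · · · · · · · · · · · ·
T1:
  2·area = 56
  edge (16, 6)→(4, 22): d=(-12,16) inclusive
  edge (4, 22)→(2, 20): d=(-2,-2) inclusive
  edge (2, 20)→(16, 6): d=(14,-14) inclusive
    (10,0)@(21, 1): e=[-20,76,0] → ·  [on edge]
    (9,1)@(19, 3): e=[-12,68,0] → ·  [on edge]
    (8,2)@(17, 5): e=[-4,60,0] → ·  [on edge]
    (7,3)@(15, 7): e=[4,52,0] → #  [on edge]
    (8,3)@(17, 7): e=[-28,56,28] → ·
    (6,4)@(13, 9): e=[12,44,0] → #  [on edge]
    (7,4)@(15, 9): e=[-20,48,28] → ·
    (5,5)@(11, 11): e=[20,36,0] → #  [on edge]
    (6,5)@(13, 11): e=[-12,40,28] → ·
    (4,6)@(9, 13): e=[28,28,0] → #  [on edge]
    (5,6)@(11, 13): e=[-4,32,28] → ·
    (3,7)@(7, 15): e=[36,20,0] → #  [on edge]
    (2,8)@(5, 17): e=[44,12,0] → #  [on edge]
    (0,9)@(1, 19): e=[84,0,-28] → ·  [on edge]
    (1,9)@(3, 19): e=[52,4,0] → #  [on edge]
    (0,10)@(1, 21): e=[60,-4,0] → ·  [on edge]
    (1,10)@(3, 21): e=[28,0,28] → #  [on edge]
    (2,11)@(5, 23): e=[-28,0,84] → ·  [on edge]
  covered (11 px):
    · · · · · · · · · · · ·
    · · · · · · · · · · · ·
    · · · · · · · · · · · ·
    · · · · · · · # · · · ·
    · · · · · · # · · · · ·
    · · · · · # · · · · · ·
    · · · · # · · · · · · ·
    · · · # # · · · · · · ·
    · · # # · · · · · · · ·
    · # # · · · · · · · · ·
    · # · · · · · · · · · ·
    · · · · · · · · · · · ·

Z-buffer (winner per pixel, '.' = empty):
  . . . . . . . . . . . .
  . . . 0 . . . . . . . .
  . . . 0 . . . . . . . .
  . . . 0 . . . 1 . . . .
  . . . . . . 1 . . . . .
  . . . . . 1 . . . . . .
  . . . . 1 . . . . . . .
  . . . 1 1 . . . . . . .
  . . 1 1 . . . . . . . .
  . 1 1 . . . . . . . . .
  . 1 . . . . . . . . . .
  . . . . . . . . . . . .

Answer: 1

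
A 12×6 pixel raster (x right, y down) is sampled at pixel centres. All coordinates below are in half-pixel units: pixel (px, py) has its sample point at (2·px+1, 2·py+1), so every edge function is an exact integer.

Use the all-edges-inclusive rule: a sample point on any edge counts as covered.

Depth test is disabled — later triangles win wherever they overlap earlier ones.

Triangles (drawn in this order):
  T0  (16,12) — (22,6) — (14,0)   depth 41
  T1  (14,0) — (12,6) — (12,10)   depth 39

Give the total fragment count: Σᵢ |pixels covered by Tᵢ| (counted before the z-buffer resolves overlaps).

T0:
  2·area = 84  (B↔C swapped to make it positive)
  edge (16, 12)→(14, 0): d=(-2,-12) inclusive
  edge (14, 0)→(22, 6): d=(8,6) inclusive
  edge (22, 6)→(16, 12): d=(-6,6) inclusive
    (7,0)@(15, 1): e=[10,2,72] → █
    (8,0)@(17, 1): e=[34,-10,60] → ·
    (7,1)@(15, 3): e=[6,18,60] → █
    (8,1)@(17, 3): e=[30,6,48] → █
    (9,1)@(19, 3): e=[54,-6,36] → ·
    (7,2)@(15, 5): e=[2,34,48] → █
    (9,2)@(19, 5): e=[50,10,24] → █
    (10,2)@(21, 5): e=[74,-2,12] → ·
    (11,2)@(23, 5): e=[98,-14,0] → ·  [on edge]
    (7,3)@(15, 7): e=[-2,50,36] → ·
    (8,3)@(17, 7): e=[22,38,24] → █
    (10,3)@(21, 7): e=[70,14,0] → █  [on edge]
    (9,4)@(19, 9): e=[42,42,0] → █  [on edge]
    (8,5)@(17, 11): e=[14,70,0] → █  [on edge]
  covered (12 px):
    · · · · · · · █ · · · ·
    · · · · · · · █ █ · · ·
    · · · · · · · █ █ █ · ·
    · · · · · · · · █ █ █ ·
    · · · · · · · · █ █ · ·
    · · · · · · · · █ · · ·
T1:
  2·area = 8  (B↔C swapped to make it positive)
  edge (14, 0)→(12, 10): d=(-2,10) inclusive
  edge (12, 10)→(12, 6): d=(0,-4) inclusive
  edge (12, 6)→(14, 0): d=(2,-6) inclusive
    (6,1)@(13, 3): e=[4,4,0] → █  [on edge]
    (7,1)@(15, 3): e=[-16,12,12] → ·
    (6,2)@(13, 5): e=[0,4,4] → █  [on edge]
    (7,2)@(15, 5): e=[-20,12,16] → ·
    (6,3)@(13, 7): e=[-4,4,8] → ·
    (5,4)@(11, 9): e=[12,-4,0] → ·  [on edge]
  covered (2 px):
    · · · · · · · · · · · ·
    · · · · · · █ · · · · ·
    · · · · · · █ · · · · ·
    · · · · · · · · · · · ·
    · · · · · · · · · · · ·
    · · · · · · · · · · · ·

Result: 14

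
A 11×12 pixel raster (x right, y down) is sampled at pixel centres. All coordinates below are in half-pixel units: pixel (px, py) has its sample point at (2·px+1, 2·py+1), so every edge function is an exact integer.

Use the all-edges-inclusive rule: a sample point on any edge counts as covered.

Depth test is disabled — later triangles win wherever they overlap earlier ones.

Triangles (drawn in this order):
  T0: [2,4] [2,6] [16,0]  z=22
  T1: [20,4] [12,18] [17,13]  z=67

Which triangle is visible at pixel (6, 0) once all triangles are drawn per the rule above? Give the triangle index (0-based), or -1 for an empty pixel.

T0:
  2·area = 28  (B↔C swapped to make it positive)
  edge (2, 4)→(16, 0): d=(14,-4) inclusive
  edge (16, 0)→(2, 6): d=(-14,6) inclusive
  edge (2, 6)→(2, 4): d=(0,-2) inclusive
    (6,0)@(13, 1): e=[2,4,22] → #
    (7,0)@(15, 1): e=[10,-8,26] → ·
    (3,1)@(7, 3): e=[6,12,10] → #
    (4,1)@(9, 3): e=[14,0,14] → #  [on edge]
    (5,1)@(11, 3): e=[22,-12,18] → ·
    (6,1)@(13, 3): e=[30,-24,22] → ·
    (1,2)@(3, 5): e=[18,8,2] → #
    (2,2)@(5, 5): e=[26,-4,6] → ·
    (3,2)@(7, 5): e=[34,-16,10] → ·
    (4,2)@(9, 5): e=[42,-28,14] → ·
    (1,3)@(3, 7): e=[46,-20,2] → ·
  covered (4 px):
    · · · · · · # · · · ·
    · · · # # · · · · · ·
    · # · · · · · · · · ·
    · · · · · · · · · · ·
    · · · · · · · · · · ·
    · · · · · · · · · · ·
    · · · · · · · · · · ·
    · · · · · · · · · · ·
    · · · · · · · · · · ·
    · · · · · · · · · · ·
    · · · · · · · · · · ·
    · · · · · · · · · · ·
T1:
  2·area = 30  (B↔C swapped to make it positive)
  edge (20, 4)→(17, 13): d=(-3,9) inclusive
  edge (17, 13)→(12, 18): d=(-5,5) inclusive
  edge (12, 18)→(20, 4): d=(8,-14) inclusive
    (10,0)@(21, 1): e=[0,40,-10] → ·  [on edge]
    (9,3)@(19, 7): e=[0,20,10] → #  [on edge]
    (10,3)@(21, 7): e=[-18,10,38] → ·
    (9,4)@(19, 9): e=[-6,10,26] → ·
    (10,4)@(21, 9): e=[-24,0,54] → ·  [on edge]
    (8,5)@(17, 11): e=[6,10,14] → #
    (9,5)@(19, 11): e=[-12,0,42] → ·  [on edge]
    (7,6)@(15, 13): e=[18,10,2] → #
    (8,6)@(17, 13): e=[0,0,30] → #  [on edge]
    (9,6)@(19, 13): e=[-18,-10,58] → ·
    (7,7)@(15, 15): e=[12,0,18] → #  [on edge]
    (8,7)@(17, 15): e=[-6,-10,46] → ·
    (6,8)@(13, 17): e=[24,0,6] → #  [on edge]
    (5,9)@(11, 19): e=[36,0,-6] → ·  [on edge]
    (7,9)@(15, 19): e=[0,-20,50] → ·  [on edge]
    (4,10)@(9, 21): e=[48,0,-18] → ·  [on edge]
    (3,11)@(7, 23): e=[60,0,-30] → ·  [on edge]
  covered (6 px):
    · · · · · · · · · · ·
    · · · · · · · · · · ·
    · · · · · · · · · · ·
    · · · · · · · · · # ·
    · · · · · · · · · · ·
    · · · · · · · · # · ·
    · · · · · · · # # · ·
    · · · · · · · # · · ·
    · · · · · · # · · · ·
    · · · · · · · · · · ·
    · · · · · · · · · · ·
    · · · · · · · · · · ·

Z-buffer (winner per pixel, '.' = empty):
  . . . . . . 0 . . . .
  . . . 0 0 . . . . . .
  . 0 . . . . . . . . .
  . . . . . . . . . 1 .
  . . . . . . . . . . .
  . . . . . . . . 1 . .
  . . . . . . . 1 1 . .
  . . . . . . . 1 . . .
  . . . . . . 1 . . . .
  . . . . . . . . . . .
  . . . . . . . . . . .
  . . . . . . . . . . .

Answer: 0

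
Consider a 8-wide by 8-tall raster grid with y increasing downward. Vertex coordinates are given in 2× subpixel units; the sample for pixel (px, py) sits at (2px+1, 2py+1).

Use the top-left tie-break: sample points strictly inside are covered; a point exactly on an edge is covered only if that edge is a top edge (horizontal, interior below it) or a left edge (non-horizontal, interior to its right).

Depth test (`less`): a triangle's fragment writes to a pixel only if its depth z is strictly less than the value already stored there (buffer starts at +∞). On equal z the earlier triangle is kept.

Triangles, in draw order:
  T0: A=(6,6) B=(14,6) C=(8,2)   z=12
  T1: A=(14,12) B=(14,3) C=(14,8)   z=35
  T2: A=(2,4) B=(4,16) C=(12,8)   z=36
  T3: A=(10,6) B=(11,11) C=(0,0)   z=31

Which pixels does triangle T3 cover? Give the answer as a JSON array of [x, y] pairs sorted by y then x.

T0:
  2·area = 32  (B↔C swapped to make it positive)
  edge (6, 6)→(8, 2): d=(2,-4) top-left  bias=+0
  edge (8, 2)→(14, 6): d=(6,4) right/bottom  bias=-1
  edge (14, 6)→(6, 6): d=(-8,0) right/bottom  bias=-1
    (4,1)@(9, 3): e=[6,2,24] → █
    (5,1)@(11, 3): e=[14,-6,24] → ·
    (3,2)@(7, 5): e=[2,22,8] → █
    (5,2)@(11, 5): e=[18,6,8] → █
    (6,2)@(13, 5): e=[26,-2,8] → ·
    (3,3)@(7, 7): e=[6,34,-8] → ·
    (4,3)@(9, 7): e=[14,26,-8] → ·
    (5,3)@(11, 7): e=[22,18,-8] → ·
  covered (4 px):
    · · · · · · · ·
    · · · · █ · · ·
    · · · █ █ █ · ·
    · · · · · · · ·
    · · · · · · · ·
    · · · · · · · ·
    · · · · · · · ·
    · · · · · · · ·
T1:
  degenerate (2·area = 0) — covers nothing
T2:
  2·area = 112  (B↔C swapped to make it positive)
  edge (2, 4)→(12, 8): d=(10,4) right/bottom  bias=-1
  edge (12, 8)→(4, 16): d=(-8,8) right/bottom  bias=-1
  edge (4, 16)→(2, 4): d=(-2,-12) top-left  bias=+0
    (1,2)@(3, 5): e=[6,96,10] → █
    (2,2)@(5, 5): e=[-2,80,34] → ·
    (7,2)@(15, 5): e=[-42,0,154] → ·  [on edge]
    (1,3)@(3, 7): e=[26,80,6] → █
    (2,3)@(5, 7): e=[18,64,30] → █
    (3,3)@(7, 7): e=[10,48,54] → █
    (4,3)@(9, 7): e=[2,32,78] → █
    (5,3)@(11, 7): e=[-6,16,102] → ·
    (6,3)@(13, 7): e=[-14,0,126] → ·  [on edge]
    (1,4)@(3, 9): e=[46,64,2] → █
    (5,4)@(11, 9): e=[14,0,98] → ·  [on edge]
    (1,5)@(3, 11): e=[66,48,-2] → ·
    (4,5)@(9, 11): e=[42,0,70] → ·  [on edge]
    (3,6)@(7, 13): e=[70,0,42] → ·  [on edge]
    (2,7)@(5, 15): e=[98,0,14] → ·  [on edge]
  covered (12 px):
    · · · · · · · ·
    · · · · · · · ·
    · █ · · · · · ·
    · █ █ █ █ · · ·
    · █ █ █ █ · · ·
    · · █ █ · · · ·
    · · █ · · · · ·
    · · · · · · · ·
T3:
  2·area = 44
  edge (10, 6)→(11, 11): d=(1,5) right/bottom  bias=-1
  edge (11, 11)→(0, 0): d=(-11,-11) top-left  bias=+0
  edge (0, 0)→(10, 6): d=(10,6) right/bottom  bias=-1
    (0,0)@(1, 1): e=[40,0,4] → █  [on edge]
    (1,0)@(3, 1): e=[30,22,-8] → ·
    (4,0)@(9, 1): e=[0,88,-44] → ·  [on edge]
    (0,1)@(1, 3): e=[42,-22,24] → ·
    (1,1)@(3, 3): e=[32,0,12] → █  [on edge]
    (2,1)@(5, 3): e=[22,22,0] → ·  [on edge]
    (1,2)@(3, 5): e=[34,-22,32] → ·
    (2,2)@(5, 5): e=[24,0,20] → █  [on edge]
    (3,2)@(7, 5): e=[14,22,8] → █
    (4,2)@(9, 5): e=[4,44,-4] → ·
    (2,3)@(5, 7): e=[26,-22,40] → ·
    (3,3)@(7, 7): e=[16,0,28] → █  [on edge]
    (4,4)@(9, 9): e=[8,0,36] → █  [on edge]
    (7,4)@(15, 9): e=[-22,66,0] → ·  [on edge]
    (5,5)@(11, 11): e=[0,0,44] → ·  [on edge]
    (6,6)@(13, 13): e=[-8,0,52] → ·  [on edge]
    (7,7)@(15, 15): e=[-16,0,60] → ·  [on edge]
  covered (7 px):
    █ · · · · · · ·
    · █ · · · · · ·
    · · █ █ · · · ·
    · · · █ █ · · ·
    · · · · █ · · ·
    · · · · · · · ·
    · · · · · · · ·
    · · · · · · · ·

Answer: [[0,0],[1,1],[2,2],[3,2],[3,3],[4,3],[4,4]]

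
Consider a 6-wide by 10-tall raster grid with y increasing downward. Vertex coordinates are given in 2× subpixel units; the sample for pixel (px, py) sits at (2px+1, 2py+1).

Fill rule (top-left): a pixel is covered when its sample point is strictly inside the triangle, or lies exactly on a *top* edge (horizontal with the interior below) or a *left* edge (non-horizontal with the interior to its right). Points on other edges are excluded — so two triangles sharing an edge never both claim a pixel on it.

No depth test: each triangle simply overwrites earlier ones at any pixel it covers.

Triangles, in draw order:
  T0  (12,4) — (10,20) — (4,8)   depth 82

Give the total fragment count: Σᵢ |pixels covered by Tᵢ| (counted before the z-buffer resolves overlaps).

T0:
  2·area = 120
  edge (12, 4)→(10, 20): d=(-2,16) right/bottom  bias=-1
  edge (10, 20)→(4, 8): d=(-6,-12) top-left  bias=+0
  edge (4, 8)→(12, 4): d=(8,-4) top-left  bias=+0
    (5,2)@(11, 5): e=[14,102,4] → #
    (3,3)@(7, 7): e=[74,42,4] → #
    (4,3)@(9, 7): e=[42,66,12] → #
    (2,4)@(5, 9): e=[102,6,12] → #
    (2,5)@(5, 11): e=[98,-6,28] → ·
    (3,5)@(7, 11): e=[66,18,36] → #
    (3,6)@(7, 13): e=[62,6,52] → #
    (5,6)@(11, 13): e=[-2,54,68] → ·
    (3,7)@(7, 15): e=[58,-6,68] → ·
    (4,7)@(9, 15): e=[26,18,76] → #
    (5,7)@(11, 15): e=[-6,42,84] → ·
    (4,8)@(9, 17): e=[22,6,92] → #
  covered (15 px):
    · · · · · ·
    · · · · · ·
    · · · · · #
    · · · # # #
    · · # # # #
    · · · # # #
    · · · # # ·
    · · · · # ·
    · · · · # ·
    · · · · · ·

Result: 15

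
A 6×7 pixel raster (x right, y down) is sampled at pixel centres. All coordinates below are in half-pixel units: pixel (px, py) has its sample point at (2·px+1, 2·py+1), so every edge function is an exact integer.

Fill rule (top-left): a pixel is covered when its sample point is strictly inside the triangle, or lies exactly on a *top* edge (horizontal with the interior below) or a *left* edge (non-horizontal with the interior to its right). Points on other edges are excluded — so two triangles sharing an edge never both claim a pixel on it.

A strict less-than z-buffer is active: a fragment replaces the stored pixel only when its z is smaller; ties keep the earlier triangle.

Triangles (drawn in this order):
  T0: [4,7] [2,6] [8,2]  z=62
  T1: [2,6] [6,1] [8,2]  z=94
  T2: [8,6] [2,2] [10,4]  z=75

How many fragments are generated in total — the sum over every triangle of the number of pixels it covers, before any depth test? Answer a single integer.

T0:
  2·area = 14
  edge (4, 7)→(2, 6): d=(-2,-1) top-left  bias=+0
  edge (2, 6)→(8, 2): d=(6,-4) top-left  bias=+0
  edge (8, 2)→(4, 7): d=(-4,5) right/bottom  bias=-1
    (3,1)@(7, 3): e=[11,2,1] → #
    (4,1)@(9, 3): e=[13,10,-9] → ·
    (2,2)@(5, 5): e=[5,6,3] → #
    (3,2)@(7, 5): e=[7,14,-7] → ·
    (2,3)@(5, 7): e=[1,18,-5] → ·
  covered (2 px):
    · · · · · ·
    · · · # · ·
    · · # · · ·
    · · · · · ·
    · · · · · ·
    · · · · · ·
    · · · · · ·
T1:
  2·area = 14
  edge (2, 6)→(6, 1): d=(4,-5) top-left  bias=+0
  edge (6, 1)→(8, 2): d=(2,1) right/bottom  bias=-1
  edge (8, 2)→(2, 6): d=(-6,4) right/bottom  bias=-1
    (2,1)@(5, 3): e=[3,5,6] → #
    (3,1)@(7, 3): e=[13,3,-2] → ·
    (1,2)@(3, 5): e=[1,11,2] → #
    (2,2)@(5, 5): e=[11,9,-6] → ·
    (1,3)@(3, 7): e=[9,15,-10] → ·
  covered (2 px):
    · · · · · ·
    · · # · · ·
    · # · · · ·
    · · · · · ·
    · · · · · ·
    · · · · · ·
    · · · · · ·
T2:
  2·area = 20
  edge (8, 6)→(2, 2): d=(-6,-4) top-left  bias=+0
  edge (2, 2)→(10, 4): d=(8,2) right/bottom  bias=-1
  edge (10, 4)→(8, 6): d=(-2,2) right/bottom  bias=-1
    (2,1)@(5, 3): e=[6,2,12] → #
    (3,1)@(7, 3): e=[14,-2,8] → ·
    (5,1)@(11, 3): e=[30,-10,0] → ·  [on edge]
    (2,2)@(5, 5): e=[-6,18,8] → ·
    (3,2)@(7, 5): e=[2,14,4] → #
    (4,2)@(9, 5): e=[10,10,0] → ·  [on edge]
    (3,3)@(7, 7): e=[-10,30,0] → ·  [on edge]
    (2,4)@(5, 9): e=[-30,50,0] → ·  [on edge]
    (1,5)@(3, 11): e=[-50,70,0] → ·  [on edge]
    (0,6)@(1, 13): e=[-70,90,0] → ·  [on edge]
  covered (2 px):
    · · · · · ·
    · · # · · ·
    · · · # · ·
    · · · · · ·
    · · · · · ·
    · · · · · ·
    · · · · · ·

Result: 6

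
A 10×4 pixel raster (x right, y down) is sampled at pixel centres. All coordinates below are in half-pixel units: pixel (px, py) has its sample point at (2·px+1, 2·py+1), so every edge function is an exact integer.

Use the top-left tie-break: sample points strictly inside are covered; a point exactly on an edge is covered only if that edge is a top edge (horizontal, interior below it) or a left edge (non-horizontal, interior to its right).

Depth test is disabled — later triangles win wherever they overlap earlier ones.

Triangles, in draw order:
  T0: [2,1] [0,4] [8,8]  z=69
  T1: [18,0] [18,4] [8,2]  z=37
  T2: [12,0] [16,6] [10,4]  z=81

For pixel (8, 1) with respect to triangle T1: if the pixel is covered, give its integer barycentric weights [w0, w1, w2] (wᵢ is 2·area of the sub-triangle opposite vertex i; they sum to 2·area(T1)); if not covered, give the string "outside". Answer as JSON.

T0:
  2·area = 32  (B↔C swapped to make it positive)
  edge (2, 1)→(8, 8): d=(6,7) right/bottom  bias=-1
  edge (8, 8)→(0, 4): d=(-8,-4) top-left  bias=+0
  edge (0, 4)→(2, 1): d=(2,-3) top-left  bias=+0
    (0,1)@(1, 3): e=[19,12,1] → X
    (1,1)@(3, 3): e=[5,20,7] → X
    (2,1)@(5, 3): e=[-9,28,13] → .
    (0,2)@(1, 5): e=[31,-4,5] → .
    (1,2)@(3, 5): e=[17,4,11] → X
    (2,2)@(5, 5): e=[3,12,17] → X
    (3,2)@(7, 5): e=[-11,20,23] → .
    (1,3)@(3, 7): e=[29,-12,15] → .
    (2,3)@(5, 7): e=[15,-4,21] → .
    (3,3)@(7, 7): e=[1,4,27] → X
    (4,3)@(9, 7): e=[-13,12,33] → .
  covered (5 px):
    . . . . . . . . . .
    X X . . . . . . . .
    . X X . . . . . . .
    . . . X . . . . . .
T1:
  2·area = 40
  edge (18, 0)→(18, 4): d=(0,4) right/bottom  bias=-1
  edge (18, 4)→(8, 2): d=(-10,-2) top-left  bias=+0
  edge (8, 2)→(18, 0): d=(10,-2) top-left  bias=+0
    (1,0)@(3, 1): e=[60,0,-20] → .  [on edge]
    (6,0)@(13, 1): e=[20,20,0] → X  [on edge]
    (7,0)@(15, 1): e=[12,24,4] → X
    (8,0)@(17, 1): e=[4,28,8] → X
    (9,0)@(19, 1): e=[-4,32,12] → .
    (1,1)@(3, 3): e=[60,-20,0] → .  [on edge]
    (6,1)@(13, 3): e=[20,0,20] → X  [on edge]
    (9,1)@(19, 3): e=[-4,12,32] → .
    (6,2)@(13, 5): e=[20,-20,40] → .
    (7,2)@(15, 5): e=[12,-16,44] → .
    (8,2)@(17, 5): e=[4,-12,48] → .
  covered (6 px):
    . . . . . . X X X .
    . . . . . . X X X .
    . . . . . . . . . .
    . . . . . . . . . .
T2:
  2·area = 28
  edge (12, 0)→(16, 6): d=(4,6) right/bottom  bias=-1
  edge (16, 6)→(10, 4): d=(-6,-2) top-left  bias=+0
  edge (10, 4)→(12, 0): d=(2,-4) top-left  bias=+0
    (0,0)@(1, 1): e=[70,0,-42] → .  [on edge]
    (3,1)@(7, 3): e=[42,0,-14] → .  [on edge]
    (5,1)@(11, 3): e=[18,8,2] → X
    (6,1)@(13, 3): e=[6,12,10] → X
    (7,1)@(15, 3): e=[-6,16,18] → .
    (5,2)@(11, 5): e=[26,-4,6] → .
    (6,2)@(13, 5): e=[14,0,14] → X  [on edge]
    (7,2)@(15, 5): e=[2,4,22] → X
    (8,2)@(17, 5): e=[-10,8,30] → .
    (6,3)@(13, 7): e=[22,-12,18] → .
    (7,3)@(15, 7): e=[10,-8,26] → .
    (9,3)@(19, 7): e=[-14,0,42] → .  [on edge]
  covered (4 px):
    . . . . . . . . . .
    . . . . . X X . . .
    . . . . . . X X . .
    . . . . . . . . . .

Answer: [8,28,4]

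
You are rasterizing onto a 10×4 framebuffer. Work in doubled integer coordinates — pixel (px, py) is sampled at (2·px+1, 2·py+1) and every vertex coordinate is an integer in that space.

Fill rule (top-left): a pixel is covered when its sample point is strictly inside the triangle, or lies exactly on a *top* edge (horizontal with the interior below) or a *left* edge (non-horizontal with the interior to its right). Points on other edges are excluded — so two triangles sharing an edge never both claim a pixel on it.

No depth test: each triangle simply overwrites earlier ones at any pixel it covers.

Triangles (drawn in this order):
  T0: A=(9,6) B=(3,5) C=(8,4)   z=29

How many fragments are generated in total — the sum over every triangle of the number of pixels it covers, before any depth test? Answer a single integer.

T0:
  2·area = 11
  edge (9, 6)→(3, 5): d=(-6,-1) top-left  bias=+0
  edge (3, 5)→(8, 4): d=(5,-1) top-left  bias=+0
  edge (8, 4)→(9, 6): d=(1,2) right/bottom  bias=-1
    (6,1)@(13, 3): e=[22,0,-11] → .  [on edge]
    (1,2)@(3, 5): e=[0,0,11] → X  [on edge]
    (2,2)@(5, 5): e=[2,2,7] → X
    (3,2)@(7, 5): e=[4,4,3] → X
    (4,2)@(9, 5): e=[6,6,-1] → .
    (1,3)@(3, 7): e=[-12,10,13] → .
    (2,3)@(5, 7): e=[-10,12,9] → .
    (3,3)@(7, 7): e=[-8,14,5] → .
    (7,3)@(15, 7): e=[0,22,-11] → .  [on edge]
  covered (3 px):
    . . . . . . . . . .
    . . . . . . . . . .
    . X X X . . . . . .
    . . . . . . . . . .

Final: 3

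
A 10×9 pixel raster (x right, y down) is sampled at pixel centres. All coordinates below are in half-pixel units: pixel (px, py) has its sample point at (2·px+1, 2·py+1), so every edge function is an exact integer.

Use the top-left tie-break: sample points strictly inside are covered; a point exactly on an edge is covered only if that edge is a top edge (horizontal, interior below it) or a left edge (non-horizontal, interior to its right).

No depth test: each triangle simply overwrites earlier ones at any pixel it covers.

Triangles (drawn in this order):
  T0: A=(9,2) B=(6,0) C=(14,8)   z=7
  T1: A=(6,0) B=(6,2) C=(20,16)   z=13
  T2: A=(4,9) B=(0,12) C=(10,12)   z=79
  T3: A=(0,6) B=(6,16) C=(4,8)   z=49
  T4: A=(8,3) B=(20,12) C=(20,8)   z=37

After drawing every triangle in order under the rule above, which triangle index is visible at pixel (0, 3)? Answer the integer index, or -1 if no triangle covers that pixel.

T0:
  2·area = 8  (B↔C swapped to make it positive)
  edge (9, 2)→(14, 8): d=(5,6) right/bottom  bias=-1
  edge (14, 8)→(6, 0): d=(-8,-8) top-left  bias=+0
  edge (6, 0)→(9, 2): d=(3,2) right/bottom  bias=-1
    (3,0)@(7, 1): e=[7,0,1] → █  [on edge]
    (4,0)@(9, 1): e=[-5,16,-3] → ·
    (3,1)@(7, 3): e=[17,-16,7] → ·
    (4,1)@(9, 3): e=[5,0,3] → █  [on edge]
    (5,1)@(11, 3): e=[-7,16,-1] → ·
    (4,2)@(9, 5): e=[15,-16,9] → ·
    (5,2)@(11, 5): e=[3,0,5] → █  [on edge]
    (6,2)@(13, 5): e=[-9,16,1] → ·
    (5,3)@(11, 7): e=[13,-16,11] → ·
    (6,3)@(13, 7): e=[1,0,7] → █  [on edge]
    (7,3)@(15, 7): e=[-11,16,3] → ·
    (6,4)@(13, 9): e=[11,-16,13] → ·
    (7,4)@(15, 9): e=[-1,0,9] → ·  [on edge]
    (8,5)@(17, 11): e=[-3,0,11] → ·  [on edge]
    (9,6)@(19, 13): e=[-5,0,13] → ·  [on edge]
  covered (4 px):
    · · · █ · · · · · ·
    · · · · █ · · · · ·
    · · · · · █ · · · ·
    · · · · · · █ · · ·
    · · · · · · · · · ·
    · · · · · · · · · ·
    · · · · · · · · · ·
    · · · · · · · · · ·
    · · · · · · · · · ·
T1:
  2·area = 28  (B↔C swapped to make it positive)
  edge (6, 0)→(20, 16): d=(14,16) right/bottom  bias=-1
  edge (20, 16)→(6, 2): d=(-14,-14) top-left  bias=+0
  edge (6, 2)→(6, 0): d=(0,-2) top-left  bias=+0
    (2,0)@(5, 1): e=[30,0,-2] → ·  [on edge]
    (3,1)@(7, 3): e=[26,0,2] → █  [on edge]
    (4,1)@(9, 3): e=[-6,28,6] → ·
    (3,2)@(7, 5): e=[54,-28,2] → ·
    (4,2)@(9, 5): e=[22,0,6] → █  [on edge]
    (5,2)@(11, 5): e=[-10,28,10] → ·
    (4,3)@(9, 7): e=[50,-28,6] → ·
    (5,3)@(11, 7): e=[18,0,10] → █  [on edge]
    (6,3)@(13, 7): e=[-14,28,14] → ·
    (5,4)@(11, 9): e=[46,-28,10] → ·
    (6,4)@(13, 9): e=[14,0,14] → █  [on edge]
    (7,4)@(15, 9): e=[-18,28,18] → ·
    (7,5)@(15, 11): e=[10,0,18] → █  [on edge]
    (8,6)@(17, 13): e=[6,0,22] → █  [on edge]
    (9,7)@(19, 15): e=[2,0,26] → █  [on edge]
  covered (7 px):
    · · · · · · · · · ·
    · · · █ · · · · · ·
    · · · · █ · · · · ·
    · · · · · █ · · · ·
    · · · · · · █ · · ·
    · · · · · · · █ · ·
    · · · · · · · · █ ·
    · · · · · · · · · █
    · · · · · · · · · ·
T2:
  2·area = 30  (B↔C swapped to make it positive)
  edge (4, 9)→(10, 12): d=(6,3) right/bottom  bias=-1
  edge (10, 12)→(0, 12): d=(-10,0) right/bottom  bias=-1
  edge (0, 12)→(4, 9): d=(4,-3) top-left  bias=+0
    (1,5)@(3, 11): e=[15,10,5] → █
    (2,5)@(5, 11): e=[9,10,11] → █
    (3,5)@(7, 11): e=[3,10,17] → █
    (4,5)@(9, 11): e=[-3,10,23] → ·
    (1,6)@(3, 13): e=[27,-10,13] → ·
    (2,6)@(5, 13): e=[21,-10,19] → ·
    (3,6)@(7, 13): e=[15,-10,25] → ·
  covered (3 px):
    · · · · · · · · · ·
    · · · · · · · · · ·
    · · · · · · · · · ·
    · · · · · · · · · ·
    · · · · · · · · · ·
    · █ █ █ · · · · · ·
    · · · · · · · · · ·
    · · · · · · · · · ·
    · · · · · · · · · ·
T3:
  2·area = 28  (B↔C swapped to make it positive)
  edge (0, 6)→(4, 8): d=(4,2) right/bottom  bias=-1
  edge (4, 8)→(6, 16): d=(2,8) right/bottom  bias=-1
  edge (6, 16)→(0, 6): d=(-6,-10) top-left  bias=+0
    (0,3)@(1, 7): e=[2,22,4] → █
    (1,3)@(3, 7): e=[-2,6,24] → ·
    (0,4)@(1, 9): e=[10,26,-8] → ·
    (1,4)@(3, 9): e=[6,10,12] → █
    (2,4)@(5, 9): e=[2,-6,32] → ·
    (1,5)@(3, 11): e=[14,14,0] → █  [on edge]
    (2,5)@(5, 11): e=[10,-2,20] → ·
    (1,6)@(3, 13): e=[22,18,-12] → ·
    (2,6)@(5, 13): e=[18,2,8] → █
    (3,6)@(7, 13): e=[14,-14,28] → ·
    (2,7)@(5, 15): e=[26,6,-4] → ·
  covered (4 px):
    · · · · · · · · · ·
    · · · · · · · · · ·
    · · · · · · · · · ·
    █ · · · · · · · · ·
    · █ · · · · · · · ·
    · █ · · · · · · · ·
    · · █ · · · · · · ·
    · · · · · · · · · ·
    · · · · · · · · · ·
T4:
  2·area = 48  (B↔C swapped to make it positive)
  edge (8, 3)→(20, 8): d=(12,5) right/bottom  bias=-1
  edge (20, 8)→(20, 12): d=(0,4) right/bottom  bias=-1
  edge (20, 12)→(8, 3): d=(-12,-9) top-left  bias=+0
    (5,2)@(11, 5): e=[9,36,3] → █
    (6,2)@(13, 5): e=[-1,28,21] → ·
    (5,3)@(11, 7): e=[33,36,-21] → ·
    (7,3)@(15, 7): e=[13,20,15] → █
    (8,3)@(17, 7): e=[3,12,33] → █
    (9,3)@(19, 7): e=[-7,4,51] → ·
    (7,4)@(15, 9): e=[37,20,-9] → ·
    (8,4)@(17, 9): e=[27,12,9] → █
    (9,4)@(19, 9): e=[17,4,27] → █
    (8,5)@(17, 11): e=[51,12,-15] → ·
    (9,5)@(19, 11): e=[41,4,3] → █
    (9,6)@(19, 13): e=[65,4,-21] → ·
  covered (6 px):
    · · · · · · · · · ·
    · · · · · · · · · ·
    · · · · · █ · · · ·
    · · · · · · · █ █ ·
    · · · · · · · · █ █
    · · · · · · · · · █
    · · · · · · · · · ·
    · · · · · · · · · ·
    · · · · · · · · · ·

Z-buffer (winner per pixel, '.' = empty):
  . . . 0 . . . . . .
  . . . 1 0 . . . . .
  . . . . 1 4 . . . .
  3 . . . . 1 0 4 4 .
  . 3 . . . . 1 . 4 4
  . 3 2 2 . . . 1 . 4
  . . 3 . . . . . 1 .
  . . . . . . . . . 1
  . . . . . . . . . .

Answer: 3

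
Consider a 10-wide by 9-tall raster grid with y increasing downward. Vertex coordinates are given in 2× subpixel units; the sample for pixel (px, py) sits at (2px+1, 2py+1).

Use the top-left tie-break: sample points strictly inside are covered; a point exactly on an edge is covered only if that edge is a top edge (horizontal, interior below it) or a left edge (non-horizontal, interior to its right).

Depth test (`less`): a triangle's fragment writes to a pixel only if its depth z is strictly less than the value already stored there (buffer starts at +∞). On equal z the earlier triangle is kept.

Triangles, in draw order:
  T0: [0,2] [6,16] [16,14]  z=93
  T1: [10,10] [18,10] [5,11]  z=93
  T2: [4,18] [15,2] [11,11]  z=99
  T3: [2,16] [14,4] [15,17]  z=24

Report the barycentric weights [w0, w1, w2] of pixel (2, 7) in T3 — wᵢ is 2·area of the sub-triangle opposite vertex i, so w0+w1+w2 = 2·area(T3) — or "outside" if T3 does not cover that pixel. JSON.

T0:
  2·area = 152  (B↔C swapped to make it positive)
  edge (0, 2)→(16, 14): d=(16,12) right/bottom  bias=-1
  edge (16, 14)→(6, 16): d=(-10,2) right/bottom  bias=-1
  edge (6, 16)→(0, 2): d=(-6,-14) top-left  bias=+0
    (0,1)@(1, 3): e=[4,140,8] → #
    (1,1)@(3, 3): e=[-20,136,36] → ·
    (0,2)@(1, 5): e=[36,120,-4] → ·
    (1,2)@(3, 5): e=[12,116,24] → #
    (2,2)@(5, 5): e=[-12,112,52] → ·
    (1,3)@(3, 7): e=[44,96,12] → #
    (2,3)@(5, 7): e=[20,92,40] → #
    (3,3)@(7, 7): e=[-4,88,68] → ·
    (1,4)@(3, 9): e=[76,76,0] → #  [on edge]
    (3,4)@(7, 9): e=[28,68,56] → #
    (4,4)@(9, 9): e=[4,64,84] → #
    (5,4)@(11, 9): e=[-20,60,112] → ·
    (5,7)@(11, 15): e=[76,0,76] → ·  [on edge]
    (0,8)@(1, 17): e=[228,0,-76] → ·  [on edge]
  covered (19 px):
    · · · · · · · · · ·
    # · · · · · · · · ·
    · # · · · · · · · ·
    · # # · · · · · · ·
    · # # # # · · · · ·
    · · # # # # · · · ·
    · · # # # # # · · ·
    · · · # # · · · · ·
    · · · · · · · · · ·
T1:
  2·area = 8
  edge (10, 10)→(18, 10): d=(8,0) top-left  bias=+0
  edge (18, 10)→(5, 11): d=(-13,1) right/bottom  bias=-1
  edge (5, 11)→(10, 10): d=(5,-1) top-left  bias=+0
    (7,4)@(15, 9): e=[-8,16,0] → ·  [on edge]
    (2,5)@(5, 11): e=[8,0,0] → ·  [on edge]
  covered (0 px):
    · · · · · · · · · ·
    · · · · · · · · · ·
    · · · · · · · · · ·
    · · · · · · · · · ·
    · · · · · · · · · ·
    · · · · · · · · · ·
    · · · · · · · · · ·
    · · · · · · · · · ·
    · · · · · · · · · ·
T2:
  2·area = 35
  edge (4, 18)→(15, 2): d=(11,-16) top-left  bias=+0
  edge (15, 2)→(11, 11): d=(-4,9) right/bottom  bias=-1
  edge (11, 11)→(4, 18): d=(-7,7) right/bottom  bias=-1
    (9,1)@(19, 3): e=[75,-40,0] → ·  [on edge]
    (6,2)@(13, 5): e=[1,6,28] → #
    (7,2)@(15, 5): e=[33,-12,14] → ·
    (8,2)@(17, 5): e=[65,-30,0] → ·  [on edge]
    (6,3)@(13, 7): e=[23,-2,14] → ·
    (7,3)@(15, 7): e=[55,-20,0] → ·  [on edge]
    (5,4)@(11, 9): e=[13,8,14] → #
    (6,4)@(13, 9): e=[45,-10,0] → ·  [on edge]
    (4,5)@(9, 11): e=[3,18,14] → #
    (5,5)@(11, 11): e=[35,0,0] → ·  [on edge]
    (4,6)@(9, 13): e=[25,10,0] → ·  [on edge]
    (3,7)@(7, 15): e=[15,20,0] → ·  [on edge]
    (2,8)@(5, 17): e=[5,30,0] → ·  [on edge]
  covered (3 px):
    · · · · · · · · · ·
    · · · · · · · · · ·
    · · · · · · # · · ·
    · · · · · · · · · ·
    · · · · · # · · · ·
    · · · · # · · · · ·
    · · · · · · · · · ·
    · · · · · · · · · ·
    · · · · · · · · · ·
T3:
  2·area = 168
  edge (2, 16)→(14, 4): d=(12,-12) top-left  bias=+0
  edge (14, 4)→(15, 17): d=(1,13) right/bottom  bias=-1
  edge (15, 17)→(2, 16): d=(-13,-1) top-left  bias=+0
    (8,0)@(17, 1): e=[0,-42,210] → ·  [on edge]
    (7,1)@(15, 3): e=[0,-14,182] → ·  [on edge]
    (6,2)@(13, 5): e=[0,14,154] → #  [on edge]
    (7,2)@(15, 5): e=[24,-12,156] → ·
    (5,3)@(11, 7): e=[0,42,126] → #  [on edge]
    (7,3)@(15, 7): e=[48,-10,130] → ·
    (4,4)@(9, 9): e=[0,70,98] → #  [on edge]
    (7,4)@(15, 9): e=[72,-8,104] → ·
    (3,5)@(7, 11): e=[0,98,70] → #  [on edge]
    (7,5)@(15, 11): e=[96,-6,78] → ·
    (2,6)@(5, 13): e=[0,126,42] → #  [on edge]
    (7,6)@(15, 13): e=[120,-4,52] → ·
    (1,7)@(3, 15): e=[0,154,14] → #  [on edge]
    (0,8)@(1, 17): e=[0,182,-14] → ·  [on edge]
    (7,8)@(15, 17): e=[168,0,0] → ·  [on edge]
  covered (21 px):
    · · · · · · · · · ·
    · · · · · · · · · ·
    · · · · · · # · · ·
    · · · · · # # · · ·
    · · · · # # # · · ·
    · · · # # # # · · ·
    · · # # # # # · · ·
    · # # # # # # · · ·
    · · · · · · · · · ·

Result: [128,16,24]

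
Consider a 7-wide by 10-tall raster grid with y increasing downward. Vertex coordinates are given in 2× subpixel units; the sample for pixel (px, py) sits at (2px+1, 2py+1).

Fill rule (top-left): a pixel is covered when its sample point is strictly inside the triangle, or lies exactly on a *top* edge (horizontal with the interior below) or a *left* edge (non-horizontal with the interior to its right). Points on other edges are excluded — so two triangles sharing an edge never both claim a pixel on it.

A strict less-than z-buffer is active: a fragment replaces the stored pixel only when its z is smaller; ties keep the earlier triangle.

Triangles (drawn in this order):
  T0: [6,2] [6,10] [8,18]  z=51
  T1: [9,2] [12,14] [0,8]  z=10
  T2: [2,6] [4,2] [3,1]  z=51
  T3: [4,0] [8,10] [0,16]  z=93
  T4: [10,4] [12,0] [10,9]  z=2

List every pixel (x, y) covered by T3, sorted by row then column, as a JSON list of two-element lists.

T0:
  2·area = 16  (B↔C swapped to make it positive)
  edge (6, 2)→(8, 18): d=(2,16) right/bottom  bias=-1
  edge (8, 18)→(6, 10): d=(-2,-8) top-left  bias=+0
  edge (6, 10)→(6, 2): d=(0,-8) top-left  bias=+0
    (3,5)@(7, 11): e=[2,6,8] → █
    (4,5)@(9, 11): e=[-30,22,24] → ·
    (3,6)@(7, 13): e=[6,2,8] → █
    (4,6)@(9, 13): e=[-26,18,24] → ·
    (3,7)@(7, 15): e=[10,-2,8] → ·
  covered (2 px):
    · · · · · · ·
    · · · · · · ·
    · · · · · · ·
    · · · · · · ·
    · · · · · · ·
    · · · █ · · ·
    · · · █ · · ·
    · · · · · · ·
    · · · · · · ·
    · · · · · · ·
T1:
  2·area = 126
  edge (9, 2)→(12, 14): d=(3,12) right/bottom  bias=-1
  edge (12, 14)→(0, 8): d=(-12,-6) top-left  bias=+0
  edge (0, 8)→(9, 2): d=(9,-6) top-left  bias=+0
    (4,1)@(9, 3): e=[3,114,9] → █
    (5,1)@(11, 3): e=[-21,126,21] → ·
    (2,2)@(5, 5): e=[57,66,3] → █
    (3,2)@(7, 5): e=[33,78,15] → █
    (5,2)@(11, 5): e=[-15,102,39] → ·
    (1,3)@(3, 7): e=[87,30,9] → █
    (5,3)@(11, 7): e=[-9,78,57] → ·
    (1,4)@(3, 9): e=[93,6,27] → █
    (5,4)@(11, 9): e=[-3,54,75] → ·
    (1,5)@(3, 11): e=[99,-18,45] → ·
    (2,5)@(5, 11): e=[75,-6,57] → ·
    (3,5)@(7, 11): e=[51,6,69] → █
  covered (16 px):
    · · · · · · ·
    · · · · █ · ·
    · · █ █ █ · ·
    · █ █ █ █ · ·
    · █ █ █ █ · ·
    · · · █ █ █ ·
    · · · · · █ ·
    · · · · · · ·
    · · · · · · ·
    · · · · · · ·
T2:
  2·area = 6  (B↔C swapped to make it positive)
  edge (2, 6)→(3, 1): d=(1,-5) top-left  bias=+0
  edge (3, 1)→(4, 2): d=(1,1) right/bottom  bias=-1
  edge (4, 2)→(2, 6): d=(-2,4) right/bottom  bias=-1
    (1,0)@(3, 1): e=[0,0,6] → ·  [on edge]
    (1,1)@(3, 3): e=[2,2,2] → █
    (2,1)@(5, 3): e=[12,0,-6] → ·  [on edge]
    (1,2)@(3, 5): e=[4,4,-2] → ·
    (3,2)@(7, 5): e=[24,0,-18] → ·  [on edge]
    (4,3)@(9, 7): e=[36,0,-30] → ·  [on edge]
    (5,4)@(11, 9): e=[48,0,-42] → ·  [on edge]
    (0,5)@(1, 11): e=[0,12,-6] → ·  [on edge]
    (6,5)@(13, 11): e=[60,0,-54] → ·  [on edge]
  covered (1 px):
    · · · · · · ·
    · █ · · · · ·
    · · · · · · ·
    · · · · · · ·
    · · · · · · ·
    · · · · · · ·
    · · · · · · ·
    · · · · · · ·
    · · · · · · ·
    · · · · · · ·
T3:
  2·area = 104
  edge (4, 0)→(8, 10): d=(4,10) right/bottom  bias=-1
  edge (8, 10)→(0, 16): d=(-8,6) right/bottom  bias=-1
  edge (0, 16)→(4, 0): d=(4,-16) top-left  bias=+0
    (2,1)@(5, 3): e=[2,74,28] → █
    (3,1)@(7, 3): e=[-18,62,60] → ·
    (1,2)@(3, 5): e=[30,70,4] → █
    (3,2)@(7, 5): e=[-10,46,68] → ·
    (1,3)@(3, 7): e=[38,54,12] → █
    (3,3)@(7, 7): e=[-2,30,76] → ·
    (1,4)@(3, 9): e=[46,38,20] → █
    (3,4)@(7, 9): e=[6,14,84] → █
    (4,4)@(9, 9): e=[-14,2,116] → ·
    (1,5)@(3, 11): e=[54,22,28] → █
    (3,5)@(7, 11): e=[14,-2,92] → ·
    (0,6)@(1, 13): e=[82,18,4] → █
  covered (13 px):
    · · · · · · ·
    · · █ · · · ·
    · █ █ · · · ·
    · █ █ · · · ·
    · █ █ █ · · ·
    · █ █ · · · ·
    █ █ · · · · ·
    █ · · · · · ·
    · · · · · · ·
    · · · · · · ·
T4:
  2·area = 10
  edge (10, 4)→(12, 0): d=(2,-4) top-left  bias=+0
  edge (12, 0)→(10, 9): d=(-2,9) right/bottom  bias=-1
  edge (10, 9)→(10, 4): d=(0,-5) top-left  bias=+0
    (5,1)@(11, 3): e=[2,3,5] → █
    (6,1)@(13, 3): e=[10,-15,15] → ·
    (5,2)@(11, 5): e=[6,-1,5] → ·
  covered (1 px):
    · · · · · · ·
    · · · · · █ ·
    · · · · · · ·
    · · · · · · ·
    · · · · · · ·
    · · · · · · ·
    · · · · · · ·
    · · · · · · ·
    · · · · · · ·
    · · · · · · ·

Final: [[2,1],[1,2],[2,2],[1,3],[2,3],[1,4],[2,4],[3,4],[1,5],[2,5],[0,6],[1,6],[0,7]]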